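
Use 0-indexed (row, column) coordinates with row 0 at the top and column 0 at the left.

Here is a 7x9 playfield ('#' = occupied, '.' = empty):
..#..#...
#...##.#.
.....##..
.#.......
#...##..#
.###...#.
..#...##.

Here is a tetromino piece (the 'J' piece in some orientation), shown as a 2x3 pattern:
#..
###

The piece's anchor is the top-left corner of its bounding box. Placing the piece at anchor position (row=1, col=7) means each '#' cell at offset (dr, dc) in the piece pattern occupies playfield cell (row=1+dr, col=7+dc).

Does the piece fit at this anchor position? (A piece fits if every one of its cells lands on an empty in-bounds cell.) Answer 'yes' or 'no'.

Answer: no

Derivation:
Check each piece cell at anchor (1, 7):
  offset (0,0) -> (1,7): occupied ('#') -> FAIL
  offset (1,0) -> (2,7): empty -> OK
  offset (1,1) -> (2,8): empty -> OK
  offset (1,2) -> (2,9): out of bounds -> FAIL
All cells valid: no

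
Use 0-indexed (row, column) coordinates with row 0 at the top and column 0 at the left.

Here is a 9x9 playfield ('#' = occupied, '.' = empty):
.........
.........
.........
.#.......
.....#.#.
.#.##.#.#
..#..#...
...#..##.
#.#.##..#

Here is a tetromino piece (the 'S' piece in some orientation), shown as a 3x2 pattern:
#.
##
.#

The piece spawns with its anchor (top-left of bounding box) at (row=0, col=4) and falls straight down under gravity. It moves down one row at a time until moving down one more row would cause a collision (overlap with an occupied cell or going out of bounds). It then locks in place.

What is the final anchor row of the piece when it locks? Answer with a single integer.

Spawn at (row=0, col=4). Try each row:
  row 0: fits
  row 1: fits
  row 2: blocked -> lock at row 1

Answer: 1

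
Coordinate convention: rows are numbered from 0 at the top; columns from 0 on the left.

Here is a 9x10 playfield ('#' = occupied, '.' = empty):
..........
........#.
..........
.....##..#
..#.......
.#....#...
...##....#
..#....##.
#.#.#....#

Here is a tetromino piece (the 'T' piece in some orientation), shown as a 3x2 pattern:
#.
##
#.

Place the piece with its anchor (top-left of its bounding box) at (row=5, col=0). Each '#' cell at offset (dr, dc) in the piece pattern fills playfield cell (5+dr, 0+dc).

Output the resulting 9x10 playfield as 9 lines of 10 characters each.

Fill (5+0,0+0) = (5,0)
Fill (5+1,0+0) = (6,0)
Fill (5+1,0+1) = (6,1)
Fill (5+2,0+0) = (7,0)

Answer: ..........
........#.
..........
.....##..#
..#.......
##....#...
##.##....#
#.#....##.
#.#.#....#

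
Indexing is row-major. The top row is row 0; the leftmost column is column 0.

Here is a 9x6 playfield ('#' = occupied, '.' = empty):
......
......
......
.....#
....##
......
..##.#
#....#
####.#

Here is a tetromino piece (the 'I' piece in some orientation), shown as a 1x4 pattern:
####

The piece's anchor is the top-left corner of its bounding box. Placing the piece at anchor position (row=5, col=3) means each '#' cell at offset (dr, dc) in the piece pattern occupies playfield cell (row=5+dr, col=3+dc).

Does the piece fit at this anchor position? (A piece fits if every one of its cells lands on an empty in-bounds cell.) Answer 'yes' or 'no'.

Check each piece cell at anchor (5, 3):
  offset (0,0) -> (5,3): empty -> OK
  offset (0,1) -> (5,4): empty -> OK
  offset (0,2) -> (5,5): empty -> OK
  offset (0,3) -> (5,6): out of bounds -> FAIL
All cells valid: no

Answer: no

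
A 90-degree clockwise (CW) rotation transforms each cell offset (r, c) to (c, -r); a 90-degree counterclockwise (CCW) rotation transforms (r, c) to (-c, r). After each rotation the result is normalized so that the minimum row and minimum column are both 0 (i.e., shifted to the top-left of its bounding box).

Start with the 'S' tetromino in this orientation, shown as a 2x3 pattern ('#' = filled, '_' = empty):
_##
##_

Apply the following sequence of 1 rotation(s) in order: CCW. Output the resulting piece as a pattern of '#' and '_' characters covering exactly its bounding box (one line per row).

Start:
_##
##_
After rotation 1 (CCW):
#_
##
_#

Answer: #_
##
_#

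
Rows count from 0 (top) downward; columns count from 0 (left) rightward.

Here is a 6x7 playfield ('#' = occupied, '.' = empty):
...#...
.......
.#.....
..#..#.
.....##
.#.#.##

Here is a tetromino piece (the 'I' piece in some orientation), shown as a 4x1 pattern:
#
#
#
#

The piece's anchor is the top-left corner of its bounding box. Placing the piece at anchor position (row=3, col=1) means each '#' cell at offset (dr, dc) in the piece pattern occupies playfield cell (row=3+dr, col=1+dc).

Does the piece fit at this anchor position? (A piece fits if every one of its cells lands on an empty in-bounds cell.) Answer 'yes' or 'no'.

Check each piece cell at anchor (3, 1):
  offset (0,0) -> (3,1): empty -> OK
  offset (1,0) -> (4,1): empty -> OK
  offset (2,0) -> (5,1): occupied ('#') -> FAIL
  offset (3,0) -> (6,1): out of bounds -> FAIL
All cells valid: no

Answer: no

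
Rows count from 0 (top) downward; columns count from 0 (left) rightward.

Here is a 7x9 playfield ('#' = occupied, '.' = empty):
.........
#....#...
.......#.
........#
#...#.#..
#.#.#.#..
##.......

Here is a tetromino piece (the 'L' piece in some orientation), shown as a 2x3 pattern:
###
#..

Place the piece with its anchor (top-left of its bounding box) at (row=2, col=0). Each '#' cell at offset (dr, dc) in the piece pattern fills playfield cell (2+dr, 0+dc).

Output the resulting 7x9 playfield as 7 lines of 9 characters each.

Answer: .........
#....#...
###....#.
#.......#
#...#.#..
#.#.#.#..
##.......

Derivation:
Fill (2+0,0+0) = (2,0)
Fill (2+0,0+1) = (2,1)
Fill (2+0,0+2) = (2,2)
Fill (2+1,0+0) = (3,0)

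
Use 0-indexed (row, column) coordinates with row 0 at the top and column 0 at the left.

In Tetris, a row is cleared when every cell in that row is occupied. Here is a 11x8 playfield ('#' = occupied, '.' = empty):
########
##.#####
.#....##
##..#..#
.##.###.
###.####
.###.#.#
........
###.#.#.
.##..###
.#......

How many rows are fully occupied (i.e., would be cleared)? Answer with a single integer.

Answer: 1

Derivation:
Check each row:
  row 0: 0 empty cells -> FULL (clear)
  row 1: 1 empty cell -> not full
  row 2: 5 empty cells -> not full
  row 3: 4 empty cells -> not full
  row 4: 3 empty cells -> not full
  row 5: 1 empty cell -> not full
  row 6: 3 empty cells -> not full
  row 7: 8 empty cells -> not full
  row 8: 3 empty cells -> not full
  row 9: 3 empty cells -> not full
  row 10: 7 empty cells -> not full
Total rows cleared: 1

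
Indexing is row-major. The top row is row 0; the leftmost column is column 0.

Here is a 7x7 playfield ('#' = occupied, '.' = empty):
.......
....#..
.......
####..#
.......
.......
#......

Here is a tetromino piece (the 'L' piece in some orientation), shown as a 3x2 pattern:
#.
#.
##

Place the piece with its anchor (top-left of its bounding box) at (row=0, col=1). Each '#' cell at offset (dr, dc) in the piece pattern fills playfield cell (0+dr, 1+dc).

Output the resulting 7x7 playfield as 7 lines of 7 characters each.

Fill (0+0,1+0) = (0,1)
Fill (0+1,1+0) = (1,1)
Fill (0+2,1+0) = (2,1)
Fill (0+2,1+1) = (2,2)

Answer: .#.....
.#..#..
.##....
####..#
.......
.......
#......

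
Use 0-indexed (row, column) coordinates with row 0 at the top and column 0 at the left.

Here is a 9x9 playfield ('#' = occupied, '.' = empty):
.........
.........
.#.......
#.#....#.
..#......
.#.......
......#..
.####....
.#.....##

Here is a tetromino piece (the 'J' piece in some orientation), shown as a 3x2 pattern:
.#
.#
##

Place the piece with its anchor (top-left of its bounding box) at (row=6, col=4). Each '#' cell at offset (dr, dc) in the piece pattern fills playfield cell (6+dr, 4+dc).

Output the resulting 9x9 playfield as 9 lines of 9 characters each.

Answer: .........
.........
.#.......
#.#....#.
..#......
.#.......
.....##..
.#####...
.#..##.##

Derivation:
Fill (6+0,4+1) = (6,5)
Fill (6+1,4+1) = (7,5)
Fill (6+2,4+0) = (8,4)
Fill (6+2,4+1) = (8,5)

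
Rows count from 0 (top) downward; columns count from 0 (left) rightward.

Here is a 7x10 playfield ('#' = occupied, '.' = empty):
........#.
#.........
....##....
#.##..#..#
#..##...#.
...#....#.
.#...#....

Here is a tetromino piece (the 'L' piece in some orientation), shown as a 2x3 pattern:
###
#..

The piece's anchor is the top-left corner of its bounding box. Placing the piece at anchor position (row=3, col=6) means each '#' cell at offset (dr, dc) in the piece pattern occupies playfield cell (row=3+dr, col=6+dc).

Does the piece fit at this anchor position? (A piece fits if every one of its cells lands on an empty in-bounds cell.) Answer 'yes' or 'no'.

Check each piece cell at anchor (3, 6):
  offset (0,0) -> (3,6): occupied ('#') -> FAIL
  offset (0,1) -> (3,7): empty -> OK
  offset (0,2) -> (3,8): empty -> OK
  offset (1,0) -> (4,6): empty -> OK
All cells valid: no

Answer: no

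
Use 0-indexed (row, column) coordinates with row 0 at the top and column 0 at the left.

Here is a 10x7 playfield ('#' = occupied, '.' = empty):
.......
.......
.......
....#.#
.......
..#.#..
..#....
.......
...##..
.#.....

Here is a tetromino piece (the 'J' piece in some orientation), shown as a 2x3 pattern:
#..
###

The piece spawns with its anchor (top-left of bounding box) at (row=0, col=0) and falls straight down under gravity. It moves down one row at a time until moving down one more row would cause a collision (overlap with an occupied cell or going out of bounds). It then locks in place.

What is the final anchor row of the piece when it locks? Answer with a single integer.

Spawn at (row=0, col=0). Try each row:
  row 0: fits
  row 1: fits
  row 2: fits
  row 3: fits
  row 4: blocked -> lock at row 3

Answer: 3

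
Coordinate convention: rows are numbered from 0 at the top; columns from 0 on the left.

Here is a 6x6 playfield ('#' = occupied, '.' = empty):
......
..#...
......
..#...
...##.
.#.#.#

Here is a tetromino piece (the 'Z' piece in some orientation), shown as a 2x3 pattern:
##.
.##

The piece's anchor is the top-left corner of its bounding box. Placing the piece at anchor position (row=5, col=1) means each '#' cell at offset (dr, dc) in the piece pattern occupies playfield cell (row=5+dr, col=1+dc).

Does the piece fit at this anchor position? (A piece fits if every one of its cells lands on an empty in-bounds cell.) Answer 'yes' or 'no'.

Answer: no

Derivation:
Check each piece cell at anchor (5, 1):
  offset (0,0) -> (5,1): occupied ('#') -> FAIL
  offset (0,1) -> (5,2): empty -> OK
  offset (1,1) -> (6,2): out of bounds -> FAIL
  offset (1,2) -> (6,3): out of bounds -> FAIL
All cells valid: no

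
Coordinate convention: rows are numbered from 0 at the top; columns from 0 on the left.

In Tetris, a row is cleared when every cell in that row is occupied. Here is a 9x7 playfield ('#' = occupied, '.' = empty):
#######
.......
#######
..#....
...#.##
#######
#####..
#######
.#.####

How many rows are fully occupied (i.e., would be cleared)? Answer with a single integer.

Check each row:
  row 0: 0 empty cells -> FULL (clear)
  row 1: 7 empty cells -> not full
  row 2: 0 empty cells -> FULL (clear)
  row 3: 6 empty cells -> not full
  row 4: 4 empty cells -> not full
  row 5: 0 empty cells -> FULL (clear)
  row 6: 2 empty cells -> not full
  row 7: 0 empty cells -> FULL (clear)
  row 8: 2 empty cells -> not full
Total rows cleared: 4

Answer: 4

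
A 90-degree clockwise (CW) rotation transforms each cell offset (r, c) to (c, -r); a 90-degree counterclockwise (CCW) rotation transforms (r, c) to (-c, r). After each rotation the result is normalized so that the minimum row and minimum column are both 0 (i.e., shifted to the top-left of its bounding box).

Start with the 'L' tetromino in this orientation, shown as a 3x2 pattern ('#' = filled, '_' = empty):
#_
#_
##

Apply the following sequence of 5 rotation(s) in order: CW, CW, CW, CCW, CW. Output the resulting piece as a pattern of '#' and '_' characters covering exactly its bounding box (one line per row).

Start:
#_
#_
##
After rotation 1 (CW):
###
#__
After rotation 2 (CW):
##
_#
_#
After rotation 3 (CW):
__#
###
After rotation 4 (CCW):
##
_#
_#
After rotation 5 (CW):
__#
###

Answer: __#
###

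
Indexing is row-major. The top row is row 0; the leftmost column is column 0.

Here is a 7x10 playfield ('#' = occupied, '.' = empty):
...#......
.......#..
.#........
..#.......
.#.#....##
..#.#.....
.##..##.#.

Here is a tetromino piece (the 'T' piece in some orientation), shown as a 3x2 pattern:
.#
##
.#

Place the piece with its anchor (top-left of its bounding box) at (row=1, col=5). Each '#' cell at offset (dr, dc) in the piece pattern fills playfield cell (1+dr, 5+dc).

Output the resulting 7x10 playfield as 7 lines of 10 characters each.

Fill (1+0,5+1) = (1,6)
Fill (1+1,5+0) = (2,5)
Fill (1+1,5+1) = (2,6)
Fill (1+2,5+1) = (3,6)

Answer: ...#......
......##..
.#...##...
..#...#...
.#.#....##
..#.#.....
.##..##.#.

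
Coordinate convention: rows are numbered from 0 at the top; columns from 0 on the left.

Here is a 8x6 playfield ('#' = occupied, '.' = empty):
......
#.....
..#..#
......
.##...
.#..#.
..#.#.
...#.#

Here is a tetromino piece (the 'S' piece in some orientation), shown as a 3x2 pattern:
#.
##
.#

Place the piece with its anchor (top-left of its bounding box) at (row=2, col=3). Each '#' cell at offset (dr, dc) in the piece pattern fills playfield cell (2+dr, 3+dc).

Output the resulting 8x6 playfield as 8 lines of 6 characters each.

Fill (2+0,3+0) = (2,3)
Fill (2+1,3+0) = (3,3)
Fill (2+1,3+1) = (3,4)
Fill (2+2,3+1) = (4,4)

Answer: ......
#.....
..##.#
...##.
.##.#.
.#..#.
..#.#.
...#.#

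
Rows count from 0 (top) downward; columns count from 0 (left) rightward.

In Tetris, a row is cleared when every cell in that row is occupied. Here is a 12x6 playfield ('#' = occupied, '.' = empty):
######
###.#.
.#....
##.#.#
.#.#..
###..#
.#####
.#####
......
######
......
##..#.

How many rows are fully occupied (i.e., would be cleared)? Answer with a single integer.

Answer: 2

Derivation:
Check each row:
  row 0: 0 empty cells -> FULL (clear)
  row 1: 2 empty cells -> not full
  row 2: 5 empty cells -> not full
  row 3: 2 empty cells -> not full
  row 4: 4 empty cells -> not full
  row 5: 2 empty cells -> not full
  row 6: 1 empty cell -> not full
  row 7: 1 empty cell -> not full
  row 8: 6 empty cells -> not full
  row 9: 0 empty cells -> FULL (clear)
  row 10: 6 empty cells -> not full
  row 11: 3 empty cells -> not full
Total rows cleared: 2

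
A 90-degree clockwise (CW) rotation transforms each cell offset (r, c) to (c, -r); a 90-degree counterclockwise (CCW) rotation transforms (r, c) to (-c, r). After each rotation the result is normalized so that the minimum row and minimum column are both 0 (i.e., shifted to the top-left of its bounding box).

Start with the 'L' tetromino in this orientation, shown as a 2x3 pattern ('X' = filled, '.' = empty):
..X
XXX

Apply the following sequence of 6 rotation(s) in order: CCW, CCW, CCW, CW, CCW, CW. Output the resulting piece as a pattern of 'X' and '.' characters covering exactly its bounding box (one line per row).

Answer: XXX
X..

Derivation:
Start:
..X
XXX
After rotation 1 (CCW):
XX
.X
.X
After rotation 2 (CCW):
XXX
X..
After rotation 3 (CCW):
X.
X.
XX
After rotation 4 (CW):
XXX
X..
After rotation 5 (CCW):
X.
X.
XX
After rotation 6 (CW):
XXX
X..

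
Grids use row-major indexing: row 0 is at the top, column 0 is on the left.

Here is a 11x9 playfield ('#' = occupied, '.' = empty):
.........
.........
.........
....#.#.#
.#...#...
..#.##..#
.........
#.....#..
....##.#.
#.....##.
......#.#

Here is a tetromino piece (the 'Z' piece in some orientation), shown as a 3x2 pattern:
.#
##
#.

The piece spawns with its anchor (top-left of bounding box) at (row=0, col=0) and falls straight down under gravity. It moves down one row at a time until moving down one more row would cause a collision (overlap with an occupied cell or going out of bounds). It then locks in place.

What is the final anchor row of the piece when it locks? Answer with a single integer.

Spawn at (row=0, col=0). Try each row:
  row 0: fits
  row 1: fits
  row 2: fits
  row 3: blocked -> lock at row 2

Answer: 2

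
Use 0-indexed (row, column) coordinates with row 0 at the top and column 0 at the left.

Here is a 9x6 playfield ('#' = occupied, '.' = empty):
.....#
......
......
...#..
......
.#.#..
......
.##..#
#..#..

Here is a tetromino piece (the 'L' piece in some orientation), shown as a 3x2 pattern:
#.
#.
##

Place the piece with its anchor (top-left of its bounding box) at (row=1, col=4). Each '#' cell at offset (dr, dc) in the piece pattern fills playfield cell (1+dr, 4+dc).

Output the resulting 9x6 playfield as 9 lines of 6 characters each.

Answer: .....#
....#.
....#.
...###
......
.#.#..
......
.##..#
#..#..

Derivation:
Fill (1+0,4+0) = (1,4)
Fill (1+1,4+0) = (2,4)
Fill (1+2,4+0) = (3,4)
Fill (1+2,4+1) = (3,5)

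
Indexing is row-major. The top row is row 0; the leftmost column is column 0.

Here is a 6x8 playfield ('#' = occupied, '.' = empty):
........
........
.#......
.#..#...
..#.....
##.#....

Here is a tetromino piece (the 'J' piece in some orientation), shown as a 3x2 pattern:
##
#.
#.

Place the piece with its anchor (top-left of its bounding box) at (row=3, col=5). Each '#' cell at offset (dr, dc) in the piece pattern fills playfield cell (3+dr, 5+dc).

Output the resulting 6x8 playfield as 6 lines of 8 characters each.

Fill (3+0,5+0) = (3,5)
Fill (3+0,5+1) = (3,6)
Fill (3+1,5+0) = (4,5)
Fill (3+2,5+0) = (5,5)

Answer: ........
........
.#......
.#..###.
..#..#..
##.#.#..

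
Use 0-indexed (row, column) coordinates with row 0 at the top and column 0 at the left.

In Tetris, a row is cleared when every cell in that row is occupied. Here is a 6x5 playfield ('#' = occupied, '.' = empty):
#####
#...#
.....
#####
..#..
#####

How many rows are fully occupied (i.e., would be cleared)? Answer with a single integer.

Answer: 3

Derivation:
Check each row:
  row 0: 0 empty cells -> FULL (clear)
  row 1: 3 empty cells -> not full
  row 2: 5 empty cells -> not full
  row 3: 0 empty cells -> FULL (clear)
  row 4: 4 empty cells -> not full
  row 5: 0 empty cells -> FULL (clear)
Total rows cleared: 3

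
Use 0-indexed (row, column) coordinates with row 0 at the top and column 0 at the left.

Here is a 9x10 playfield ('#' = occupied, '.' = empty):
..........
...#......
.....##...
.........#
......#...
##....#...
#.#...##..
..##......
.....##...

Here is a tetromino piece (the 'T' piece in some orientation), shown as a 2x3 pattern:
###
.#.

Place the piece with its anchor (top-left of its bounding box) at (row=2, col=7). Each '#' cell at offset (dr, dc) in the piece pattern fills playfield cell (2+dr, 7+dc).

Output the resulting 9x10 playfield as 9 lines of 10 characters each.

Fill (2+0,7+0) = (2,7)
Fill (2+0,7+1) = (2,8)
Fill (2+0,7+2) = (2,9)
Fill (2+1,7+1) = (3,8)

Answer: ..........
...#......
.....#####
........##
......#...
##....#...
#.#...##..
..##......
.....##...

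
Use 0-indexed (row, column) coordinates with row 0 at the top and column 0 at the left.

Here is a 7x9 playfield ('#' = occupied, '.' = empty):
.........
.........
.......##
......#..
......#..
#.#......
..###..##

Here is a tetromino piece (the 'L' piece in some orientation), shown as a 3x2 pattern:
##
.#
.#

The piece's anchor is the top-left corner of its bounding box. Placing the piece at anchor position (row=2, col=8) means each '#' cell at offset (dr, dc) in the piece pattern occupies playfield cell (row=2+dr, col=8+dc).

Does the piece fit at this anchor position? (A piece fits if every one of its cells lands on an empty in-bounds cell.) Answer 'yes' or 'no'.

Check each piece cell at anchor (2, 8):
  offset (0,0) -> (2,8): occupied ('#') -> FAIL
  offset (0,1) -> (2,9): out of bounds -> FAIL
  offset (1,1) -> (3,9): out of bounds -> FAIL
  offset (2,1) -> (4,9): out of bounds -> FAIL
All cells valid: no

Answer: no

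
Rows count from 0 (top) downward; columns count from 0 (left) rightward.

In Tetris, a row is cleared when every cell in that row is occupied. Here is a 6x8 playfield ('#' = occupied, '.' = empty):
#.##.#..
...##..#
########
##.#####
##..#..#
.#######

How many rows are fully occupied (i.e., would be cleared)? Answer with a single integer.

Answer: 1

Derivation:
Check each row:
  row 0: 4 empty cells -> not full
  row 1: 5 empty cells -> not full
  row 2: 0 empty cells -> FULL (clear)
  row 3: 1 empty cell -> not full
  row 4: 4 empty cells -> not full
  row 5: 1 empty cell -> not full
Total rows cleared: 1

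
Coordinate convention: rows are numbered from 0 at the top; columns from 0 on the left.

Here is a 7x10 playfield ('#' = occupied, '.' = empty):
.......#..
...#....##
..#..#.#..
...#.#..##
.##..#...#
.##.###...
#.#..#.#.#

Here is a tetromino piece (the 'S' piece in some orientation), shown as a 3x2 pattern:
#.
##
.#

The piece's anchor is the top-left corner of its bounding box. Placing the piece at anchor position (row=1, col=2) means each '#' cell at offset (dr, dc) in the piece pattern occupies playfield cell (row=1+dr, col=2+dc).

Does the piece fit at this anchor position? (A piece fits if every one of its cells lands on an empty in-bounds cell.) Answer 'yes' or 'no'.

Answer: no

Derivation:
Check each piece cell at anchor (1, 2):
  offset (0,0) -> (1,2): empty -> OK
  offset (1,0) -> (2,2): occupied ('#') -> FAIL
  offset (1,1) -> (2,3): empty -> OK
  offset (2,1) -> (3,3): occupied ('#') -> FAIL
All cells valid: no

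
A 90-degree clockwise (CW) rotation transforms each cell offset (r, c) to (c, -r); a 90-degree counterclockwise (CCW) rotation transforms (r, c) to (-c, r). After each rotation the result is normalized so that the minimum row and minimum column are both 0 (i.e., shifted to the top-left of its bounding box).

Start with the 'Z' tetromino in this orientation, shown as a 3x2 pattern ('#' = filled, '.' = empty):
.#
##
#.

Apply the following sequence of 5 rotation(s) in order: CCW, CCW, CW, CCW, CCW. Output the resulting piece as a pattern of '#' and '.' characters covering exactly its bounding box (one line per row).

Start:
.#
##
#.
After rotation 1 (CCW):
##.
.##
After rotation 2 (CCW):
.#
##
#.
After rotation 3 (CW):
##.
.##
After rotation 4 (CCW):
.#
##
#.
After rotation 5 (CCW):
##.
.##

Answer: ##.
.##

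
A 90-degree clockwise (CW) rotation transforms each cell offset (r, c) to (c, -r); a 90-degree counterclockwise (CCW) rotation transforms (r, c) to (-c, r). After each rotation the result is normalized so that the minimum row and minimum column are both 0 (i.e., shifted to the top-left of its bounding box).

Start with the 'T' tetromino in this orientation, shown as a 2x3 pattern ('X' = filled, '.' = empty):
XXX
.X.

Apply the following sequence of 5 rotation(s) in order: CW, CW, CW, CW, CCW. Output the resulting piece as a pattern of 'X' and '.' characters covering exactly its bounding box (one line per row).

Start:
XXX
.X.
After rotation 1 (CW):
.X
XX
.X
After rotation 2 (CW):
.X.
XXX
After rotation 3 (CW):
X.
XX
X.
After rotation 4 (CW):
XXX
.X.
After rotation 5 (CCW):
X.
XX
X.

Answer: X.
XX
X.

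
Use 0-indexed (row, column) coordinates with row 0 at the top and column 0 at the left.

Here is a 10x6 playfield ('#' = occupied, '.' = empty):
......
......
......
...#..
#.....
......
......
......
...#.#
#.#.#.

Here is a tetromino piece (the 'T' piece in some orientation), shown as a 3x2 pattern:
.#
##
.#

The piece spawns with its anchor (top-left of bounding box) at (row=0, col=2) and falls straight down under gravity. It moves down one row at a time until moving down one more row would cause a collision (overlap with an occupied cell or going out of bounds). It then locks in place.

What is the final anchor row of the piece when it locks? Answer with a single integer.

Answer: 0

Derivation:
Spawn at (row=0, col=2). Try each row:
  row 0: fits
  row 1: blocked -> lock at row 0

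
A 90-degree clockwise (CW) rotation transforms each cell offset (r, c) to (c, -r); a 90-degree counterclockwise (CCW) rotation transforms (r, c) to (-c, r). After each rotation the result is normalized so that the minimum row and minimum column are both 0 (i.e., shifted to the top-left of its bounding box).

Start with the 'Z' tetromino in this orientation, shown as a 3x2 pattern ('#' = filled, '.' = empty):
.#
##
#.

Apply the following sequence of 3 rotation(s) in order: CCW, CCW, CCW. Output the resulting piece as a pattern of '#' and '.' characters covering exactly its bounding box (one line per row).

Answer: ##.
.##

Derivation:
Start:
.#
##
#.
After rotation 1 (CCW):
##.
.##
After rotation 2 (CCW):
.#
##
#.
After rotation 3 (CCW):
##.
.##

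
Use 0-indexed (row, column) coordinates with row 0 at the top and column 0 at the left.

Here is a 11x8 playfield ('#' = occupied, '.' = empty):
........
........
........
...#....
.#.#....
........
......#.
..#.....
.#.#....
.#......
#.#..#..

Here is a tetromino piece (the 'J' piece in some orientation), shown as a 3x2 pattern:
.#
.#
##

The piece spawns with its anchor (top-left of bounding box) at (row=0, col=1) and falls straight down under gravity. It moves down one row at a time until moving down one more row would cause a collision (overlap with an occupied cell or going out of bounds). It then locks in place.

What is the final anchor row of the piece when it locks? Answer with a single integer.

Spawn at (row=0, col=1). Try each row:
  row 0: fits
  row 1: fits
  row 2: blocked -> lock at row 1

Answer: 1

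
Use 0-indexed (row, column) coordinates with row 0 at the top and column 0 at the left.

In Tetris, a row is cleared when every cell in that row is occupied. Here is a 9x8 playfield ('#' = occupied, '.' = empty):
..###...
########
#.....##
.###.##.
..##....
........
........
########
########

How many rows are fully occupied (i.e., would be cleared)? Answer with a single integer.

Answer: 3

Derivation:
Check each row:
  row 0: 5 empty cells -> not full
  row 1: 0 empty cells -> FULL (clear)
  row 2: 5 empty cells -> not full
  row 3: 3 empty cells -> not full
  row 4: 6 empty cells -> not full
  row 5: 8 empty cells -> not full
  row 6: 8 empty cells -> not full
  row 7: 0 empty cells -> FULL (clear)
  row 8: 0 empty cells -> FULL (clear)
Total rows cleared: 3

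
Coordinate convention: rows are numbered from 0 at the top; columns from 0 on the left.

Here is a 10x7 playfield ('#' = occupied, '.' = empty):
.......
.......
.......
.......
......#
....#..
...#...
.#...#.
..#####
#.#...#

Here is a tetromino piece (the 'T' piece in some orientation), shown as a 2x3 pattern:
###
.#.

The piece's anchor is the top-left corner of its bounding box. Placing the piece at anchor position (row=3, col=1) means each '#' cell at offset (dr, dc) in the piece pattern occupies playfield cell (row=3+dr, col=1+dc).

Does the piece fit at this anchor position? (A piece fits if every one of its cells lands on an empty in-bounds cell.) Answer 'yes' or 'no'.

Check each piece cell at anchor (3, 1):
  offset (0,0) -> (3,1): empty -> OK
  offset (0,1) -> (3,2): empty -> OK
  offset (0,2) -> (3,3): empty -> OK
  offset (1,1) -> (4,2): empty -> OK
All cells valid: yes

Answer: yes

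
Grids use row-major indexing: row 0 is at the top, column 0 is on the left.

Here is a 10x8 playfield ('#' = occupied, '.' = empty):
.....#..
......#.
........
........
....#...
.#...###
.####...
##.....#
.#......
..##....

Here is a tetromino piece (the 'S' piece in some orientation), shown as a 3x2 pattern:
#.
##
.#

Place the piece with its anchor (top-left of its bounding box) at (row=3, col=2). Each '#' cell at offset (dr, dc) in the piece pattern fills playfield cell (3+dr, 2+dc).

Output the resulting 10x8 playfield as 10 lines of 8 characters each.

Answer: .....#..
......#.
........
..#.....
..###...
.#.#.###
.####...
##.....#
.#......
..##....

Derivation:
Fill (3+0,2+0) = (3,2)
Fill (3+1,2+0) = (4,2)
Fill (3+1,2+1) = (4,3)
Fill (3+2,2+1) = (5,3)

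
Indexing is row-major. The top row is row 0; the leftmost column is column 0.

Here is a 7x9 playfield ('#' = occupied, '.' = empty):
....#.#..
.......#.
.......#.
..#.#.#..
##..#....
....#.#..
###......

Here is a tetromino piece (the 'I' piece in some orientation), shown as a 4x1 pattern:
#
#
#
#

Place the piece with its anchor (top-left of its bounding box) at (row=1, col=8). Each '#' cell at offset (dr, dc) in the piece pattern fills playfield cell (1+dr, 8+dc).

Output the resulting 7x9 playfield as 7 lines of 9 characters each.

Answer: ....#.#..
.......##
.......##
..#.#.#.#
##..#...#
....#.#..
###......

Derivation:
Fill (1+0,8+0) = (1,8)
Fill (1+1,8+0) = (2,8)
Fill (1+2,8+0) = (3,8)
Fill (1+3,8+0) = (4,8)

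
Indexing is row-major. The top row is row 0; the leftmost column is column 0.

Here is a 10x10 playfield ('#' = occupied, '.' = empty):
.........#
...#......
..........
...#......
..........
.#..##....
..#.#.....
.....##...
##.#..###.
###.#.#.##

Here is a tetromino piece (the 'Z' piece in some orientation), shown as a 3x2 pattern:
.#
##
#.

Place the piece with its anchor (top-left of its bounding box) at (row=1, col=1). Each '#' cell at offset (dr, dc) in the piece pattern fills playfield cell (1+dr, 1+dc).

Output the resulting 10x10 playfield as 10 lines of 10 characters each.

Fill (1+0,1+1) = (1,2)
Fill (1+1,1+0) = (2,1)
Fill (1+1,1+1) = (2,2)
Fill (1+2,1+0) = (3,1)

Answer: .........#
..##......
.##.......
.#.#......
..........
.#..##....
..#.#.....
.....##...
##.#..###.
###.#.#.##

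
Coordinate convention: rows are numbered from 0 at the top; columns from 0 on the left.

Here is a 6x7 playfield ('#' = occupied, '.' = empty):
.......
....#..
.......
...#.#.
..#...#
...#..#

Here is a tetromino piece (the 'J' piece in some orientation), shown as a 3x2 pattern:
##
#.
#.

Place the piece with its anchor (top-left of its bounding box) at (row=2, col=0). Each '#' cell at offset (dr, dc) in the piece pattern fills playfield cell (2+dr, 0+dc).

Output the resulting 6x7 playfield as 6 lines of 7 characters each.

Fill (2+0,0+0) = (2,0)
Fill (2+0,0+1) = (2,1)
Fill (2+1,0+0) = (3,0)
Fill (2+2,0+0) = (4,0)

Answer: .......
....#..
##.....
#..#.#.
#.#...#
...#..#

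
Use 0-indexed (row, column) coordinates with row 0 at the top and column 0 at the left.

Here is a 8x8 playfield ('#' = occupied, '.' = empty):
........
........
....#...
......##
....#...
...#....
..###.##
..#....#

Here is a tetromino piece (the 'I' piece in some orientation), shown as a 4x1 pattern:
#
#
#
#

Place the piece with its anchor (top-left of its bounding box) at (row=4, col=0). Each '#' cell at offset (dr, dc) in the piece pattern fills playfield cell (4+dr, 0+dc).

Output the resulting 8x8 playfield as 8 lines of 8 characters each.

Answer: ........
........
....#...
......##
#...#...
#..#....
#.###.##
#.#....#

Derivation:
Fill (4+0,0+0) = (4,0)
Fill (4+1,0+0) = (5,0)
Fill (4+2,0+0) = (6,0)
Fill (4+3,0+0) = (7,0)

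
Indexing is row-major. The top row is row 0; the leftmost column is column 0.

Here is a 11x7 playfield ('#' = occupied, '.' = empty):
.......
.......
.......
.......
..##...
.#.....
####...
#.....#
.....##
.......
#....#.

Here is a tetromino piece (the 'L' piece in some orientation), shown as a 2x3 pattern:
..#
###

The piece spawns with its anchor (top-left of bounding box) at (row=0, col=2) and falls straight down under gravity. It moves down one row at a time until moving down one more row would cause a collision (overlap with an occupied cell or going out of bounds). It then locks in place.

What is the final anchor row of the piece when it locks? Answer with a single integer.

Spawn at (row=0, col=2). Try each row:
  row 0: fits
  row 1: fits
  row 2: fits
  row 3: blocked -> lock at row 2

Answer: 2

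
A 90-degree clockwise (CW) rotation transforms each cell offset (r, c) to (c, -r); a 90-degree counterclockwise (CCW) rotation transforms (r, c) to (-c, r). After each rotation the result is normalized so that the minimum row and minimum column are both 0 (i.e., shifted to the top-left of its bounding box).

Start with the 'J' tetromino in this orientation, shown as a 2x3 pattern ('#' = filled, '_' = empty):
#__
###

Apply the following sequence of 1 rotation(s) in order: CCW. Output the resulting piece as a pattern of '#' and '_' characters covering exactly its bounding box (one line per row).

Start:
#__
###
After rotation 1 (CCW):
_#
_#
##

Answer: _#
_#
##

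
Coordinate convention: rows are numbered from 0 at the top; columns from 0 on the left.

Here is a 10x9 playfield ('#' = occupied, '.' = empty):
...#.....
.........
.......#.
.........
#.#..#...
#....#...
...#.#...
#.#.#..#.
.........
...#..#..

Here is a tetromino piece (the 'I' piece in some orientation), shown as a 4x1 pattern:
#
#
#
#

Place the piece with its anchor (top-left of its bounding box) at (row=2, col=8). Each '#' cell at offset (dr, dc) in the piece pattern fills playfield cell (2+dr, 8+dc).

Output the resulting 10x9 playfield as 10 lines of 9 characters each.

Fill (2+0,8+0) = (2,8)
Fill (2+1,8+0) = (3,8)
Fill (2+2,8+0) = (4,8)
Fill (2+3,8+0) = (5,8)

Answer: ...#.....
.........
.......##
........#
#.#..#..#
#....#..#
...#.#...
#.#.#..#.
.........
...#..#..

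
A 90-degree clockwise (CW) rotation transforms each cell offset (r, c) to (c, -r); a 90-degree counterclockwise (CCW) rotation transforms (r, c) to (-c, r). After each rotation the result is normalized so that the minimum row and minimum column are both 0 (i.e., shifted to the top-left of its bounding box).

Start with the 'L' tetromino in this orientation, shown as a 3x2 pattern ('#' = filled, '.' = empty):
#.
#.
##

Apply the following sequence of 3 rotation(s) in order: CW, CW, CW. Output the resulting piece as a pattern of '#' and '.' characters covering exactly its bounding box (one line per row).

Start:
#.
#.
##
After rotation 1 (CW):
###
#..
After rotation 2 (CW):
##
.#
.#
After rotation 3 (CW):
..#
###

Answer: ..#
###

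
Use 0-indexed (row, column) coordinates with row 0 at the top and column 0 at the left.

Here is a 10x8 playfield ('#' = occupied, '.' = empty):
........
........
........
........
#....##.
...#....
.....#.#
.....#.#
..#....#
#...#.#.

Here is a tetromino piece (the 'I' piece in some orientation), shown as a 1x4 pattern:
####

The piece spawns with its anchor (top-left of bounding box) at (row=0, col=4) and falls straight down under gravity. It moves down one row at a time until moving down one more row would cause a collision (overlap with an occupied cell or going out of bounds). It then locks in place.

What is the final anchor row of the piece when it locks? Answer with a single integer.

Answer: 3

Derivation:
Spawn at (row=0, col=4). Try each row:
  row 0: fits
  row 1: fits
  row 2: fits
  row 3: fits
  row 4: blocked -> lock at row 3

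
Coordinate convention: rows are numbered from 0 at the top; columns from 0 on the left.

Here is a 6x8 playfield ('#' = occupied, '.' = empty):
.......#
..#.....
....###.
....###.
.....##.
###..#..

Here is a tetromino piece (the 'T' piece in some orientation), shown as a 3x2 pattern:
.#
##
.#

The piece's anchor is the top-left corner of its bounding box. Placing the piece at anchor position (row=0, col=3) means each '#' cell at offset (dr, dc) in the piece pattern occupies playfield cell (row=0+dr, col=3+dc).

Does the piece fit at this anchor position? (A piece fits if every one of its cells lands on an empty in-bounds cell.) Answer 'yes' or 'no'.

Answer: no

Derivation:
Check each piece cell at anchor (0, 3):
  offset (0,1) -> (0,4): empty -> OK
  offset (1,0) -> (1,3): empty -> OK
  offset (1,1) -> (1,4): empty -> OK
  offset (2,1) -> (2,4): occupied ('#') -> FAIL
All cells valid: no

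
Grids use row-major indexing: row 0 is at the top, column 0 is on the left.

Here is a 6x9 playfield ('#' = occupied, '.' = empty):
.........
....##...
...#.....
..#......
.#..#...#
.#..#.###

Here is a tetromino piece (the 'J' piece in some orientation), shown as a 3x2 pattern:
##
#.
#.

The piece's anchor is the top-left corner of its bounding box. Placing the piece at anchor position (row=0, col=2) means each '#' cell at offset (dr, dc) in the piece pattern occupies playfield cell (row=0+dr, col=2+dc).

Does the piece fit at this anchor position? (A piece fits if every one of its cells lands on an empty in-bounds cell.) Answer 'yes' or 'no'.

Check each piece cell at anchor (0, 2):
  offset (0,0) -> (0,2): empty -> OK
  offset (0,1) -> (0,3): empty -> OK
  offset (1,0) -> (1,2): empty -> OK
  offset (2,0) -> (2,2): empty -> OK
All cells valid: yes

Answer: yes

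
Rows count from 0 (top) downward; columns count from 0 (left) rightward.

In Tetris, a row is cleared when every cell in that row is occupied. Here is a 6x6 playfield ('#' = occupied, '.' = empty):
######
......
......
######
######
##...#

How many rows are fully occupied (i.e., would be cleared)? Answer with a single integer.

Answer: 3

Derivation:
Check each row:
  row 0: 0 empty cells -> FULL (clear)
  row 1: 6 empty cells -> not full
  row 2: 6 empty cells -> not full
  row 3: 0 empty cells -> FULL (clear)
  row 4: 0 empty cells -> FULL (clear)
  row 5: 3 empty cells -> not full
Total rows cleared: 3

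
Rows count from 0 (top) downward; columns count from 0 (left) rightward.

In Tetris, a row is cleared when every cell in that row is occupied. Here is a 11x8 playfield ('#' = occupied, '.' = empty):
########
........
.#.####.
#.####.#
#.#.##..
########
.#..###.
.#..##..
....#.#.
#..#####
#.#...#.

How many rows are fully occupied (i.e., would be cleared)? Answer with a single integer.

Answer: 2

Derivation:
Check each row:
  row 0: 0 empty cells -> FULL (clear)
  row 1: 8 empty cells -> not full
  row 2: 3 empty cells -> not full
  row 3: 2 empty cells -> not full
  row 4: 4 empty cells -> not full
  row 5: 0 empty cells -> FULL (clear)
  row 6: 4 empty cells -> not full
  row 7: 5 empty cells -> not full
  row 8: 6 empty cells -> not full
  row 9: 2 empty cells -> not full
  row 10: 5 empty cells -> not full
Total rows cleared: 2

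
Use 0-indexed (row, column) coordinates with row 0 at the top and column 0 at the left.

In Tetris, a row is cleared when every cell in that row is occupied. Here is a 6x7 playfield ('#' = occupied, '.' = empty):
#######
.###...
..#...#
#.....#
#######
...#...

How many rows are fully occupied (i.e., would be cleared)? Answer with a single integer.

Answer: 2

Derivation:
Check each row:
  row 0: 0 empty cells -> FULL (clear)
  row 1: 4 empty cells -> not full
  row 2: 5 empty cells -> not full
  row 3: 5 empty cells -> not full
  row 4: 0 empty cells -> FULL (clear)
  row 5: 6 empty cells -> not full
Total rows cleared: 2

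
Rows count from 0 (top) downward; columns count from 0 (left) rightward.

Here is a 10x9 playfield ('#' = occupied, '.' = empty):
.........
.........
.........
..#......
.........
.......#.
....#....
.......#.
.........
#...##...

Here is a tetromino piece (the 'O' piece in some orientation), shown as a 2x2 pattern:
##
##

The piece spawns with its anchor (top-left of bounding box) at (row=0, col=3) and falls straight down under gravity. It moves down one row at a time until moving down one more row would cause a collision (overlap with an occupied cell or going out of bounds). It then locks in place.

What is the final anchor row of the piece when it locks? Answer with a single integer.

Answer: 4

Derivation:
Spawn at (row=0, col=3). Try each row:
  row 0: fits
  row 1: fits
  row 2: fits
  row 3: fits
  row 4: fits
  row 5: blocked -> lock at row 4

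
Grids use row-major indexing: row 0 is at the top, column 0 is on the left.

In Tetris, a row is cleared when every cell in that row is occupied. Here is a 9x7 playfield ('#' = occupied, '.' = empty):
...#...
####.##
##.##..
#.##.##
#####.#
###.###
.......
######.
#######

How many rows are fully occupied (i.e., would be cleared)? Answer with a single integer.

Check each row:
  row 0: 6 empty cells -> not full
  row 1: 1 empty cell -> not full
  row 2: 3 empty cells -> not full
  row 3: 2 empty cells -> not full
  row 4: 1 empty cell -> not full
  row 5: 1 empty cell -> not full
  row 6: 7 empty cells -> not full
  row 7: 1 empty cell -> not full
  row 8: 0 empty cells -> FULL (clear)
Total rows cleared: 1

Answer: 1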